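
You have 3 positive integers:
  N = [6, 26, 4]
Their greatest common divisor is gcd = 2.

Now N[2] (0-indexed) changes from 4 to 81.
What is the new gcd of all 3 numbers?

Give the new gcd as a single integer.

Numbers: [6, 26, 4], gcd = 2
Change: index 2, 4 -> 81
gcd of the OTHER numbers (without index 2): gcd([6, 26]) = 2
New gcd = gcd(g_others, new_val) = gcd(2, 81) = 1

Answer: 1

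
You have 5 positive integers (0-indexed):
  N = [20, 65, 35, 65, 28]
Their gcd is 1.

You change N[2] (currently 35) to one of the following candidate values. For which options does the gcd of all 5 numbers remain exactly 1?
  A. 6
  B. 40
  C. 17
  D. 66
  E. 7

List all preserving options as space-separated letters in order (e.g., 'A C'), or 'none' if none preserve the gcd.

Old gcd = 1; gcd of others (without N[2]) = 1
New gcd for candidate v: gcd(1, v). Preserves old gcd iff gcd(1, v) = 1.
  Option A: v=6, gcd(1,6)=1 -> preserves
  Option B: v=40, gcd(1,40)=1 -> preserves
  Option C: v=17, gcd(1,17)=1 -> preserves
  Option D: v=66, gcd(1,66)=1 -> preserves
  Option E: v=7, gcd(1,7)=1 -> preserves

Answer: A B C D E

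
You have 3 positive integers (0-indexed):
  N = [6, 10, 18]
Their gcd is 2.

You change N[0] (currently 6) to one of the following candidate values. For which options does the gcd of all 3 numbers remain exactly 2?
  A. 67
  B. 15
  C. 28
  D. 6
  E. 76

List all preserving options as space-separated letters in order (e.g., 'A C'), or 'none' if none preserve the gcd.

Old gcd = 2; gcd of others (without N[0]) = 2
New gcd for candidate v: gcd(2, v). Preserves old gcd iff gcd(2, v) = 2.
  Option A: v=67, gcd(2,67)=1 -> changes
  Option B: v=15, gcd(2,15)=1 -> changes
  Option C: v=28, gcd(2,28)=2 -> preserves
  Option D: v=6, gcd(2,6)=2 -> preserves
  Option E: v=76, gcd(2,76)=2 -> preserves

Answer: C D E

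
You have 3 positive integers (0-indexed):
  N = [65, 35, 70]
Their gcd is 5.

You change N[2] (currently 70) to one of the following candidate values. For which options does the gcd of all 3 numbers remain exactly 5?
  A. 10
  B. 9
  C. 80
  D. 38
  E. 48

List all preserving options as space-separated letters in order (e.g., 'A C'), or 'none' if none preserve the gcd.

Answer: A C

Derivation:
Old gcd = 5; gcd of others (without N[2]) = 5
New gcd for candidate v: gcd(5, v). Preserves old gcd iff gcd(5, v) = 5.
  Option A: v=10, gcd(5,10)=5 -> preserves
  Option B: v=9, gcd(5,9)=1 -> changes
  Option C: v=80, gcd(5,80)=5 -> preserves
  Option D: v=38, gcd(5,38)=1 -> changes
  Option E: v=48, gcd(5,48)=1 -> changes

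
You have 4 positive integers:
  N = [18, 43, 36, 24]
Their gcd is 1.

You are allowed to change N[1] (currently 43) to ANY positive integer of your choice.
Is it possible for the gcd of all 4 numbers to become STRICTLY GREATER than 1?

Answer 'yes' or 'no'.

Answer: yes

Derivation:
Current gcd = 1
gcd of all OTHER numbers (without N[1]=43): gcd([18, 36, 24]) = 6
The new gcd after any change is gcd(6, new_value).
This can be at most 6.
Since 6 > old gcd 1, the gcd CAN increase (e.g., set N[1] = 6).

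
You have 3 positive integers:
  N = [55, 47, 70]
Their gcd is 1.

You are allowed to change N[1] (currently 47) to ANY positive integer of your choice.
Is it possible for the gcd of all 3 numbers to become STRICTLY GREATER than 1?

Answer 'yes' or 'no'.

Current gcd = 1
gcd of all OTHER numbers (without N[1]=47): gcd([55, 70]) = 5
The new gcd after any change is gcd(5, new_value).
This can be at most 5.
Since 5 > old gcd 1, the gcd CAN increase (e.g., set N[1] = 5).

Answer: yes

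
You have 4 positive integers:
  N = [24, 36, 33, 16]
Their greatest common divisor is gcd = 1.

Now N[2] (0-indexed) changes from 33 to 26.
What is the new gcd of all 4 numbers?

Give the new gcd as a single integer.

Answer: 2

Derivation:
Numbers: [24, 36, 33, 16], gcd = 1
Change: index 2, 33 -> 26
gcd of the OTHER numbers (without index 2): gcd([24, 36, 16]) = 4
New gcd = gcd(g_others, new_val) = gcd(4, 26) = 2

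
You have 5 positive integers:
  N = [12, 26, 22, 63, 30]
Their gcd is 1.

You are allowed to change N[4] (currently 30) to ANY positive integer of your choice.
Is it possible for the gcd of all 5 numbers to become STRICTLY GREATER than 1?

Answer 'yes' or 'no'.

Answer: no

Derivation:
Current gcd = 1
gcd of all OTHER numbers (without N[4]=30): gcd([12, 26, 22, 63]) = 1
The new gcd after any change is gcd(1, new_value).
This can be at most 1.
Since 1 = old gcd 1, the gcd can only stay the same or decrease.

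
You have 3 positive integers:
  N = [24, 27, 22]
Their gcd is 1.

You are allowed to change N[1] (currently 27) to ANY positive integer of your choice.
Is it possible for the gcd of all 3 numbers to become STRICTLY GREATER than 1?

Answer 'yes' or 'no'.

Answer: yes

Derivation:
Current gcd = 1
gcd of all OTHER numbers (without N[1]=27): gcd([24, 22]) = 2
The new gcd after any change is gcd(2, new_value).
This can be at most 2.
Since 2 > old gcd 1, the gcd CAN increase (e.g., set N[1] = 2).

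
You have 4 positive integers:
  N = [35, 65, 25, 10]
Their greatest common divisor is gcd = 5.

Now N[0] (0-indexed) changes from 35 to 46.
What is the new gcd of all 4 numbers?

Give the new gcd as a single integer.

Answer: 1

Derivation:
Numbers: [35, 65, 25, 10], gcd = 5
Change: index 0, 35 -> 46
gcd of the OTHER numbers (without index 0): gcd([65, 25, 10]) = 5
New gcd = gcd(g_others, new_val) = gcd(5, 46) = 1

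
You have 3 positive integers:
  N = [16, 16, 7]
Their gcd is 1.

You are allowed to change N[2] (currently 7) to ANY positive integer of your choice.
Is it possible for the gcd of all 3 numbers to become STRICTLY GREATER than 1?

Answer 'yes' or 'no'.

Current gcd = 1
gcd of all OTHER numbers (without N[2]=7): gcd([16, 16]) = 16
The new gcd after any change is gcd(16, new_value).
This can be at most 16.
Since 16 > old gcd 1, the gcd CAN increase (e.g., set N[2] = 16).

Answer: yes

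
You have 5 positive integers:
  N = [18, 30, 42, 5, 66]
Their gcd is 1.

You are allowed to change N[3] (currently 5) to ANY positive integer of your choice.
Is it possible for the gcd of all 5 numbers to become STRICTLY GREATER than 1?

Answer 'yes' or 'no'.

Current gcd = 1
gcd of all OTHER numbers (without N[3]=5): gcd([18, 30, 42, 66]) = 6
The new gcd after any change is gcd(6, new_value).
This can be at most 6.
Since 6 > old gcd 1, the gcd CAN increase (e.g., set N[3] = 6).

Answer: yes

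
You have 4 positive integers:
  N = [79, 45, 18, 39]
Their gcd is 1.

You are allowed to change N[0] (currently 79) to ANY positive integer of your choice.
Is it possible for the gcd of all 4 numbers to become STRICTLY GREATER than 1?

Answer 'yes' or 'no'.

Current gcd = 1
gcd of all OTHER numbers (without N[0]=79): gcd([45, 18, 39]) = 3
The new gcd after any change is gcd(3, new_value).
This can be at most 3.
Since 3 > old gcd 1, the gcd CAN increase (e.g., set N[0] = 3).

Answer: yes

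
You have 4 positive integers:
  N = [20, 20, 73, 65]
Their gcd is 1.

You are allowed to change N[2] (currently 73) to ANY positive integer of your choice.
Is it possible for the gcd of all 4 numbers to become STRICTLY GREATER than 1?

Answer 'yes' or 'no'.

Current gcd = 1
gcd of all OTHER numbers (without N[2]=73): gcd([20, 20, 65]) = 5
The new gcd after any change is gcd(5, new_value).
This can be at most 5.
Since 5 > old gcd 1, the gcd CAN increase (e.g., set N[2] = 5).

Answer: yes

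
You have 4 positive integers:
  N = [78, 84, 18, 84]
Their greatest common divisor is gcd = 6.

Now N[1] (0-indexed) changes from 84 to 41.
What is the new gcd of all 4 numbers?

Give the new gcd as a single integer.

Numbers: [78, 84, 18, 84], gcd = 6
Change: index 1, 84 -> 41
gcd of the OTHER numbers (without index 1): gcd([78, 18, 84]) = 6
New gcd = gcd(g_others, new_val) = gcd(6, 41) = 1

Answer: 1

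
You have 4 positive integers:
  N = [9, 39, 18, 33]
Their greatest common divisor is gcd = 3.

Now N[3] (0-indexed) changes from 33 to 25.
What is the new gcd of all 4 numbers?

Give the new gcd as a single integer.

Numbers: [9, 39, 18, 33], gcd = 3
Change: index 3, 33 -> 25
gcd of the OTHER numbers (without index 3): gcd([9, 39, 18]) = 3
New gcd = gcd(g_others, new_val) = gcd(3, 25) = 1

Answer: 1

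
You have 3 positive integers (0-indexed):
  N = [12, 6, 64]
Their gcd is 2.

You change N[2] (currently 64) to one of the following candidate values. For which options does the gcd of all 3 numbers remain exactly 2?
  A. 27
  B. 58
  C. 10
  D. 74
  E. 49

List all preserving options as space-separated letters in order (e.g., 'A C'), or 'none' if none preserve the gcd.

Answer: B C D

Derivation:
Old gcd = 2; gcd of others (without N[2]) = 6
New gcd for candidate v: gcd(6, v). Preserves old gcd iff gcd(6, v) = 2.
  Option A: v=27, gcd(6,27)=3 -> changes
  Option B: v=58, gcd(6,58)=2 -> preserves
  Option C: v=10, gcd(6,10)=2 -> preserves
  Option D: v=74, gcd(6,74)=2 -> preserves
  Option E: v=49, gcd(6,49)=1 -> changes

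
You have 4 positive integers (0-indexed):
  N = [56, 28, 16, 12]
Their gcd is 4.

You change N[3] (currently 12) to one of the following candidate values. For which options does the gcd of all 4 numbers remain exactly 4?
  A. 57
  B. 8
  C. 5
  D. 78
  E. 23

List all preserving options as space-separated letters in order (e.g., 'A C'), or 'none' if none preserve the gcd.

Answer: B

Derivation:
Old gcd = 4; gcd of others (without N[3]) = 4
New gcd for candidate v: gcd(4, v). Preserves old gcd iff gcd(4, v) = 4.
  Option A: v=57, gcd(4,57)=1 -> changes
  Option B: v=8, gcd(4,8)=4 -> preserves
  Option C: v=5, gcd(4,5)=1 -> changes
  Option D: v=78, gcd(4,78)=2 -> changes
  Option E: v=23, gcd(4,23)=1 -> changes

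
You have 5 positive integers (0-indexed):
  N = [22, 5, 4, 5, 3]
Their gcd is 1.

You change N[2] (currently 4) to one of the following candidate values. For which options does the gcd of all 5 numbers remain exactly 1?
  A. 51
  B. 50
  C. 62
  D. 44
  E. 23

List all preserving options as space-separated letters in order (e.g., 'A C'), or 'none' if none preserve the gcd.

Answer: A B C D E

Derivation:
Old gcd = 1; gcd of others (without N[2]) = 1
New gcd for candidate v: gcd(1, v). Preserves old gcd iff gcd(1, v) = 1.
  Option A: v=51, gcd(1,51)=1 -> preserves
  Option B: v=50, gcd(1,50)=1 -> preserves
  Option C: v=62, gcd(1,62)=1 -> preserves
  Option D: v=44, gcd(1,44)=1 -> preserves
  Option E: v=23, gcd(1,23)=1 -> preserves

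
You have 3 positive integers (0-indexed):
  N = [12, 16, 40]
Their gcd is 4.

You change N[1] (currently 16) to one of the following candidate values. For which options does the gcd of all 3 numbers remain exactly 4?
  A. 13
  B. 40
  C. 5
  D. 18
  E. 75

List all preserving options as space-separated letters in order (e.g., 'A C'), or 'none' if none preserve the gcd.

Answer: B

Derivation:
Old gcd = 4; gcd of others (without N[1]) = 4
New gcd for candidate v: gcd(4, v). Preserves old gcd iff gcd(4, v) = 4.
  Option A: v=13, gcd(4,13)=1 -> changes
  Option B: v=40, gcd(4,40)=4 -> preserves
  Option C: v=5, gcd(4,5)=1 -> changes
  Option D: v=18, gcd(4,18)=2 -> changes
  Option E: v=75, gcd(4,75)=1 -> changes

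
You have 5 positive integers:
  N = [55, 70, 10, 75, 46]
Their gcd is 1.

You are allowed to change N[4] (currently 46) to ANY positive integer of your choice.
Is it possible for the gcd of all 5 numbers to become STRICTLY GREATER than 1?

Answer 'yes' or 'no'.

Current gcd = 1
gcd of all OTHER numbers (without N[4]=46): gcd([55, 70, 10, 75]) = 5
The new gcd after any change is gcd(5, new_value).
This can be at most 5.
Since 5 > old gcd 1, the gcd CAN increase (e.g., set N[4] = 5).

Answer: yes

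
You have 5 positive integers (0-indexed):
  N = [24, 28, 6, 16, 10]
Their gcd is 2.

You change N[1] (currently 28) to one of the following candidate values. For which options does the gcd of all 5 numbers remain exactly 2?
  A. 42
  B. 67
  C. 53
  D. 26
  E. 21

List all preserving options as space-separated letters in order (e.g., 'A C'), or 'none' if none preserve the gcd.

Answer: A D

Derivation:
Old gcd = 2; gcd of others (without N[1]) = 2
New gcd for candidate v: gcd(2, v). Preserves old gcd iff gcd(2, v) = 2.
  Option A: v=42, gcd(2,42)=2 -> preserves
  Option B: v=67, gcd(2,67)=1 -> changes
  Option C: v=53, gcd(2,53)=1 -> changes
  Option D: v=26, gcd(2,26)=2 -> preserves
  Option E: v=21, gcd(2,21)=1 -> changes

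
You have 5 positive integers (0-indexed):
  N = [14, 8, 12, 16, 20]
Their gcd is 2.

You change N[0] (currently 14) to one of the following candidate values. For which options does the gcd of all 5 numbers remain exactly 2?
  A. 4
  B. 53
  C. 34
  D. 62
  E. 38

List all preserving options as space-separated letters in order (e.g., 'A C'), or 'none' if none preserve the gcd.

Old gcd = 2; gcd of others (without N[0]) = 4
New gcd for candidate v: gcd(4, v). Preserves old gcd iff gcd(4, v) = 2.
  Option A: v=4, gcd(4,4)=4 -> changes
  Option B: v=53, gcd(4,53)=1 -> changes
  Option C: v=34, gcd(4,34)=2 -> preserves
  Option D: v=62, gcd(4,62)=2 -> preserves
  Option E: v=38, gcd(4,38)=2 -> preserves

Answer: C D E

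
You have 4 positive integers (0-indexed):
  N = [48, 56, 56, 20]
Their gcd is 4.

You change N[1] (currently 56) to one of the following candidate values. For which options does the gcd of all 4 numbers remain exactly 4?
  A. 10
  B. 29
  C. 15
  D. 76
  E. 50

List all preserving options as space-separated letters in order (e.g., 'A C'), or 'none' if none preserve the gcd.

Old gcd = 4; gcd of others (without N[1]) = 4
New gcd for candidate v: gcd(4, v). Preserves old gcd iff gcd(4, v) = 4.
  Option A: v=10, gcd(4,10)=2 -> changes
  Option B: v=29, gcd(4,29)=1 -> changes
  Option C: v=15, gcd(4,15)=1 -> changes
  Option D: v=76, gcd(4,76)=4 -> preserves
  Option E: v=50, gcd(4,50)=2 -> changes

Answer: D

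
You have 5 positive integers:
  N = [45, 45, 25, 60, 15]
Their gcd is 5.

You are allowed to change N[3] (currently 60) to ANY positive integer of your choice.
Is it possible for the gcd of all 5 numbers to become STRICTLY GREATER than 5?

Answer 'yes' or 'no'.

Current gcd = 5
gcd of all OTHER numbers (without N[3]=60): gcd([45, 45, 25, 15]) = 5
The new gcd after any change is gcd(5, new_value).
This can be at most 5.
Since 5 = old gcd 5, the gcd can only stay the same or decrease.

Answer: no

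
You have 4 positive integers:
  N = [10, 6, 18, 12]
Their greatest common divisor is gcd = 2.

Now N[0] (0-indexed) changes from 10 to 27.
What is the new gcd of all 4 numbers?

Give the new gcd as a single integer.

Numbers: [10, 6, 18, 12], gcd = 2
Change: index 0, 10 -> 27
gcd of the OTHER numbers (without index 0): gcd([6, 18, 12]) = 6
New gcd = gcd(g_others, new_val) = gcd(6, 27) = 3

Answer: 3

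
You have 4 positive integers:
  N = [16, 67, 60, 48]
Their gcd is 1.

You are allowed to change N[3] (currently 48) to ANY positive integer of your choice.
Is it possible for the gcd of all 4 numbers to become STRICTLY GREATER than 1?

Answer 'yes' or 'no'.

Answer: no

Derivation:
Current gcd = 1
gcd of all OTHER numbers (without N[3]=48): gcd([16, 67, 60]) = 1
The new gcd after any change is gcd(1, new_value).
This can be at most 1.
Since 1 = old gcd 1, the gcd can only stay the same or decrease.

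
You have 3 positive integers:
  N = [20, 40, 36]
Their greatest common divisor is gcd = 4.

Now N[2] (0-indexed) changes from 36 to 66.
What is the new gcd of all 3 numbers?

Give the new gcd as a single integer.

Answer: 2

Derivation:
Numbers: [20, 40, 36], gcd = 4
Change: index 2, 36 -> 66
gcd of the OTHER numbers (without index 2): gcd([20, 40]) = 20
New gcd = gcd(g_others, new_val) = gcd(20, 66) = 2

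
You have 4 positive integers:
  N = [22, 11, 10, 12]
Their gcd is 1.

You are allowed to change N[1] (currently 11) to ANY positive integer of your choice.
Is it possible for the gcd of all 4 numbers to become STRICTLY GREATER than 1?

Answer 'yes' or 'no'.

Current gcd = 1
gcd of all OTHER numbers (without N[1]=11): gcd([22, 10, 12]) = 2
The new gcd after any change is gcd(2, new_value).
This can be at most 2.
Since 2 > old gcd 1, the gcd CAN increase (e.g., set N[1] = 2).

Answer: yes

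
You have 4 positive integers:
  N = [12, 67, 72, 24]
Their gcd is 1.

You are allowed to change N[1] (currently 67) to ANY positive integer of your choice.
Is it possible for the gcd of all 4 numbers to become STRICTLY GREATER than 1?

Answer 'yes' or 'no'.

Answer: yes

Derivation:
Current gcd = 1
gcd of all OTHER numbers (without N[1]=67): gcd([12, 72, 24]) = 12
The new gcd after any change is gcd(12, new_value).
This can be at most 12.
Since 12 > old gcd 1, the gcd CAN increase (e.g., set N[1] = 12).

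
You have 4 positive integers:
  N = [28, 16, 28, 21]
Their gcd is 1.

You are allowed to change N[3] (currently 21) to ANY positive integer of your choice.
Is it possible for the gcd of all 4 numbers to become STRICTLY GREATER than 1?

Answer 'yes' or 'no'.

Current gcd = 1
gcd of all OTHER numbers (without N[3]=21): gcd([28, 16, 28]) = 4
The new gcd after any change is gcd(4, new_value).
This can be at most 4.
Since 4 > old gcd 1, the gcd CAN increase (e.g., set N[3] = 4).

Answer: yes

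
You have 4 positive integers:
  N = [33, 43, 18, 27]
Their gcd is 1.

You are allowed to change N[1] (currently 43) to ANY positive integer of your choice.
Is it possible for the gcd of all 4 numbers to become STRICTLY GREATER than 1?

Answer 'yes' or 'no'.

Answer: yes

Derivation:
Current gcd = 1
gcd of all OTHER numbers (without N[1]=43): gcd([33, 18, 27]) = 3
The new gcd after any change is gcd(3, new_value).
This can be at most 3.
Since 3 > old gcd 1, the gcd CAN increase (e.g., set N[1] = 3).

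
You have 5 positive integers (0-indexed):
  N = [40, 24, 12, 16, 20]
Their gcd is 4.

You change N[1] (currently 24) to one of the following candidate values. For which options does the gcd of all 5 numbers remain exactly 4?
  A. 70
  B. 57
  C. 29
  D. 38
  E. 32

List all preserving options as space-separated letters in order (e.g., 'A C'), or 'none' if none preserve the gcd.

Answer: E

Derivation:
Old gcd = 4; gcd of others (without N[1]) = 4
New gcd for candidate v: gcd(4, v). Preserves old gcd iff gcd(4, v) = 4.
  Option A: v=70, gcd(4,70)=2 -> changes
  Option B: v=57, gcd(4,57)=1 -> changes
  Option C: v=29, gcd(4,29)=1 -> changes
  Option D: v=38, gcd(4,38)=2 -> changes
  Option E: v=32, gcd(4,32)=4 -> preserves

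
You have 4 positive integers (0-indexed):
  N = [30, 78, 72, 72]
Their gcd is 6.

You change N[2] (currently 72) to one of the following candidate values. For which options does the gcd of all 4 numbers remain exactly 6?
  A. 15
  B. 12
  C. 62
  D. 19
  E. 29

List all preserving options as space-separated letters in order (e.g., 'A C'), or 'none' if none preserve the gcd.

Answer: B

Derivation:
Old gcd = 6; gcd of others (without N[2]) = 6
New gcd for candidate v: gcd(6, v). Preserves old gcd iff gcd(6, v) = 6.
  Option A: v=15, gcd(6,15)=3 -> changes
  Option B: v=12, gcd(6,12)=6 -> preserves
  Option C: v=62, gcd(6,62)=2 -> changes
  Option D: v=19, gcd(6,19)=1 -> changes
  Option E: v=29, gcd(6,29)=1 -> changes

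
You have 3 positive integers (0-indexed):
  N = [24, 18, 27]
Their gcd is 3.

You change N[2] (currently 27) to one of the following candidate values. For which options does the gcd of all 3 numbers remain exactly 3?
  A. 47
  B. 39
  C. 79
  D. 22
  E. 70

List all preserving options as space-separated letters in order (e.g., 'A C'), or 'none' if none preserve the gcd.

Old gcd = 3; gcd of others (without N[2]) = 6
New gcd for candidate v: gcd(6, v). Preserves old gcd iff gcd(6, v) = 3.
  Option A: v=47, gcd(6,47)=1 -> changes
  Option B: v=39, gcd(6,39)=3 -> preserves
  Option C: v=79, gcd(6,79)=1 -> changes
  Option D: v=22, gcd(6,22)=2 -> changes
  Option E: v=70, gcd(6,70)=2 -> changes

Answer: B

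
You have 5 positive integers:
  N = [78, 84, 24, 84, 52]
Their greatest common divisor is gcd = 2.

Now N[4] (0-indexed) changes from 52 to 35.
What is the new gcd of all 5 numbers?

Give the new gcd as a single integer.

Answer: 1

Derivation:
Numbers: [78, 84, 24, 84, 52], gcd = 2
Change: index 4, 52 -> 35
gcd of the OTHER numbers (without index 4): gcd([78, 84, 24, 84]) = 6
New gcd = gcd(g_others, new_val) = gcd(6, 35) = 1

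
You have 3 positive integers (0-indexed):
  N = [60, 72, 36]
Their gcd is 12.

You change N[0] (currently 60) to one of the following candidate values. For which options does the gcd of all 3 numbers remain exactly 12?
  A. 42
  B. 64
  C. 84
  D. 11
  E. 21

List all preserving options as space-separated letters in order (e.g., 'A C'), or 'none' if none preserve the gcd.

Answer: C

Derivation:
Old gcd = 12; gcd of others (without N[0]) = 36
New gcd for candidate v: gcd(36, v). Preserves old gcd iff gcd(36, v) = 12.
  Option A: v=42, gcd(36,42)=6 -> changes
  Option B: v=64, gcd(36,64)=4 -> changes
  Option C: v=84, gcd(36,84)=12 -> preserves
  Option D: v=11, gcd(36,11)=1 -> changes
  Option E: v=21, gcd(36,21)=3 -> changes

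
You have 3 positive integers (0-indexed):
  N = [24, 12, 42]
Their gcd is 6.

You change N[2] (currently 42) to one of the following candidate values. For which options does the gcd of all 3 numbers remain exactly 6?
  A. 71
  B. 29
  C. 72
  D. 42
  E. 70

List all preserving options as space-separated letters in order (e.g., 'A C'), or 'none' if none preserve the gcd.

Old gcd = 6; gcd of others (without N[2]) = 12
New gcd for candidate v: gcd(12, v). Preserves old gcd iff gcd(12, v) = 6.
  Option A: v=71, gcd(12,71)=1 -> changes
  Option B: v=29, gcd(12,29)=1 -> changes
  Option C: v=72, gcd(12,72)=12 -> changes
  Option D: v=42, gcd(12,42)=6 -> preserves
  Option E: v=70, gcd(12,70)=2 -> changes

Answer: D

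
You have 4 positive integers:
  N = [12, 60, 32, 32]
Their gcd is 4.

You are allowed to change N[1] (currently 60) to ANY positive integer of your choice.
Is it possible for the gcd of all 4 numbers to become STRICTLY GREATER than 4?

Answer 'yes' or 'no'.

Current gcd = 4
gcd of all OTHER numbers (without N[1]=60): gcd([12, 32, 32]) = 4
The new gcd after any change is gcd(4, new_value).
This can be at most 4.
Since 4 = old gcd 4, the gcd can only stay the same or decrease.

Answer: no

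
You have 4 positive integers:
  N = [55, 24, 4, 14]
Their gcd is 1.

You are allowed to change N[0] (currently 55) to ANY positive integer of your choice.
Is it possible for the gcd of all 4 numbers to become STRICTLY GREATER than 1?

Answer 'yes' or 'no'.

Current gcd = 1
gcd of all OTHER numbers (without N[0]=55): gcd([24, 4, 14]) = 2
The new gcd after any change is gcd(2, new_value).
This can be at most 2.
Since 2 > old gcd 1, the gcd CAN increase (e.g., set N[0] = 2).

Answer: yes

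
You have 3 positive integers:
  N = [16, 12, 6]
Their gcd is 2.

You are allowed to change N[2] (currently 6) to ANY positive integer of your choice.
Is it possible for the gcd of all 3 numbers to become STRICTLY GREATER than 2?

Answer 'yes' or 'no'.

Current gcd = 2
gcd of all OTHER numbers (without N[2]=6): gcd([16, 12]) = 4
The new gcd after any change is gcd(4, new_value).
This can be at most 4.
Since 4 > old gcd 2, the gcd CAN increase (e.g., set N[2] = 4).

Answer: yes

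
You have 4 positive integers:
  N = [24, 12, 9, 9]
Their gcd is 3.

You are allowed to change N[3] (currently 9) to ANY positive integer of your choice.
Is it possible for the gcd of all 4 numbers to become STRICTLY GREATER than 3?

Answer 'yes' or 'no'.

Current gcd = 3
gcd of all OTHER numbers (without N[3]=9): gcd([24, 12, 9]) = 3
The new gcd after any change is gcd(3, new_value).
This can be at most 3.
Since 3 = old gcd 3, the gcd can only stay the same or decrease.

Answer: no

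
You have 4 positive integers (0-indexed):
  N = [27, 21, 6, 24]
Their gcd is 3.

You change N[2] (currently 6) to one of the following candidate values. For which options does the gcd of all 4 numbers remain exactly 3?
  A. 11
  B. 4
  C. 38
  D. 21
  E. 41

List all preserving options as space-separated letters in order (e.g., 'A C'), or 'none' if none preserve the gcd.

Answer: D

Derivation:
Old gcd = 3; gcd of others (without N[2]) = 3
New gcd for candidate v: gcd(3, v). Preserves old gcd iff gcd(3, v) = 3.
  Option A: v=11, gcd(3,11)=1 -> changes
  Option B: v=4, gcd(3,4)=1 -> changes
  Option C: v=38, gcd(3,38)=1 -> changes
  Option D: v=21, gcd(3,21)=3 -> preserves
  Option E: v=41, gcd(3,41)=1 -> changes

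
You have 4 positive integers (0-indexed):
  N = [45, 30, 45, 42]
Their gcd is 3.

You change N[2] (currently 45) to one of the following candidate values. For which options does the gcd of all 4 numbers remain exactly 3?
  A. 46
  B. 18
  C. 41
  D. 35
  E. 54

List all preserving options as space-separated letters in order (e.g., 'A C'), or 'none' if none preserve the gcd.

Old gcd = 3; gcd of others (without N[2]) = 3
New gcd for candidate v: gcd(3, v). Preserves old gcd iff gcd(3, v) = 3.
  Option A: v=46, gcd(3,46)=1 -> changes
  Option B: v=18, gcd(3,18)=3 -> preserves
  Option C: v=41, gcd(3,41)=1 -> changes
  Option D: v=35, gcd(3,35)=1 -> changes
  Option E: v=54, gcd(3,54)=3 -> preserves

Answer: B E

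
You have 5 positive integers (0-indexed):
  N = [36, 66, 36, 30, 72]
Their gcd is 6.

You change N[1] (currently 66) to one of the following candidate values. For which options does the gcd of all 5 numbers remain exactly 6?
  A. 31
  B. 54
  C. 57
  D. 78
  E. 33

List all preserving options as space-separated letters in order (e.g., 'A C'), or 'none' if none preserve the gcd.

Old gcd = 6; gcd of others (without N[1]) = 6
New gcd for candidate v: gcd(6, v). Preserves old gcd iff gcd(6, v) = 6.
  Option A: v=31, gcd(6,31)=1 -> changes
  Option B: v=54, gcd(6,54)=6 -> preserves
  Option C: v=57, gcd(6,57)=3 -> changes
  Option D: v=78, gcd(6,78)=6 -> preserves
  Option E: v=33, gcd(6,33)=3 -> changes

Answer: B D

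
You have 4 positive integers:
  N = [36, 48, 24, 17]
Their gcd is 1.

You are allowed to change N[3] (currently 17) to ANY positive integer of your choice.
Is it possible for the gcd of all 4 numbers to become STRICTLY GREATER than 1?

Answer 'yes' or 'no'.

Current gcd = 1
gcd of all OTHER numbers (without N[3]=17): gcd([36, 48, 24]) = 12
The new gcd after any change is gcd(12, new_value).
This can be at most 12.
Since 12 > old gcd 1, the gcd CAN increase (e.g., set N[3] = 12).

Answer: yes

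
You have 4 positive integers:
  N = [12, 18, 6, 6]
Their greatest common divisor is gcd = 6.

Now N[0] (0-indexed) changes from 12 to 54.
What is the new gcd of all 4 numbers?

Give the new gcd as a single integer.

Numbers: [12, 18, 6, 6], gcd = 6
Change: index 0, 12 -> 54
gcd of the OTHER numbers (without index 0): gcd([18, 6, 6]) = 6
New gcd = gcd(g_others, new_val) = gcd(6, 54) = 6

Answer: 6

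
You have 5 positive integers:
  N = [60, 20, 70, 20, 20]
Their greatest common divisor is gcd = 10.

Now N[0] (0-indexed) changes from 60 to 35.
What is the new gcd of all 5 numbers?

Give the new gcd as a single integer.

Answer: 5

Derivation:
Numbers: [60, 20, 70, 20, 20], gcd = 10
Change: index 0, 60 -> 35
gcd of the OTHER numbers (without index 0): gcd([20, 70, 20, 20]) = 10
New gcd = gcd(g_others, new_val) = gcd(10, 35) = 5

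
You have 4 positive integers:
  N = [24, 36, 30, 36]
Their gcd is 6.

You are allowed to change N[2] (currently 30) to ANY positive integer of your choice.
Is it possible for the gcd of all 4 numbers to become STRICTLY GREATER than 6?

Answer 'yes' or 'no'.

Current gcd = 6
gcd of all OTHER numbers (without N[2]=30): gcd([24, 36, 36]) = 12
The new gcd after any change is gcd(12, new_value).
This can be at most 12.
Since 12 > old gcd 6, the gcd CAN increase (e.g., set N[2] = 12).

Answer: yes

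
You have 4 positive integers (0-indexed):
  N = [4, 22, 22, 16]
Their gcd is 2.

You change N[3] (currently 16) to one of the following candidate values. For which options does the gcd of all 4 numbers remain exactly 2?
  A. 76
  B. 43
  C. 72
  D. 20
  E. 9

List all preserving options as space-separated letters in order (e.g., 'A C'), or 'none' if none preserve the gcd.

Answer: A C D

Derivation:
Old gcd = 2; gcd of others (without N[3]) = 2
New gcd for candidate v: gcd(2, v). Preserves old gcd iff gcd(2, v) = 2.
  Option A: v=76, gcd(2,76)=2 -> preserves
  Option B: v=43, gcd(2,43)=1 -> changes
  Option C: v=72, gcd(2,72)=2 -> preserves
  Option D: v=20, gcd(2,20)=2 -> preserves
  Option E: v=9, gcd(2,9)=1 -> changes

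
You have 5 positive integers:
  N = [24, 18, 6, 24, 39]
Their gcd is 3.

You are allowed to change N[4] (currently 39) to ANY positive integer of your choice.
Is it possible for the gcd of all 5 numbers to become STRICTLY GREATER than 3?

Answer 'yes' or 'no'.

Answer: yes

Derivation:
Current gcd = 3
gcd of all OTHER numbers (without N[4]=39): gcd([24, 18, 6, 24]) = 6
The new gcd after any change is gcd(6, new_value).
This can be at most 6.
Since 6 > old gcd 3, the gcd CAN increase (e.g., set N[4] = 6).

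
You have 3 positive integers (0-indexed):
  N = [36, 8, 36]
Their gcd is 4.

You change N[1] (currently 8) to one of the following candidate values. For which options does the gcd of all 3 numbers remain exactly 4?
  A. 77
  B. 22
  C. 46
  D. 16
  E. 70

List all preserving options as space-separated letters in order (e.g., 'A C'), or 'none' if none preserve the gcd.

Old gcd = 4; gcd of others (without N[1]) = 36
New gcd for candidate v: gcd(36, v). Preserves old gcd iff gcd(36, v) = 4.
  Option A: v=77, gcd(36,77)=1 -> changes
  Option B: v=22, gcd(36,22)=2 -> changes
  Option C: v=46, gcd(36,46)=2 -> changes
  Option D: v=16, gcd(36,16)=4 -> preserves
  Option E: v=70, gcd(36,70)=2 -> changes

Answer: D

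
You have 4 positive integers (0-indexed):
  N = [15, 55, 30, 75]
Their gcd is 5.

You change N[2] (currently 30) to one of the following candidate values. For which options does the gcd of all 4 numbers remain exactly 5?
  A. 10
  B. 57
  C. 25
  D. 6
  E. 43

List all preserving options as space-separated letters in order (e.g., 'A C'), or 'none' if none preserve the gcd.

Answer: A C

Derivation:
Old gcd = 5; gcd of others (without N[2]) = 5
New gcd for candidate v: gcd(5, v). Preserves old gcd iff gcd(5, v) = 5.
  Option A: v=10, gcd(5,10)=5 -> preserves
  Option B: v=57, gcd(5,57)=1 -> changes
  Option C: v=25, gcd(5,25)=5 -> preserves
  Option D: v=6, gcd(5,6)=1 -> changes
  Option E: v=43, gcd(5,43)=1 -> changes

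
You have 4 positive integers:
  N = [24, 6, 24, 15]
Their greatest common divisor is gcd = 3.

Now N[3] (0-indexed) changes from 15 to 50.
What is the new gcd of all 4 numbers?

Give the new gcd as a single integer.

Answer: 2

Derivation:
Numbers: [24, 6, 24, 15], gcd = 3
Change: index 3, 15 -> 50
gcd of the OTHER numbers (without index 3): gcd([24, 6, 24]) = 6
New gcd = gcd(g_others, new_val) = gcd(6, 50) = 2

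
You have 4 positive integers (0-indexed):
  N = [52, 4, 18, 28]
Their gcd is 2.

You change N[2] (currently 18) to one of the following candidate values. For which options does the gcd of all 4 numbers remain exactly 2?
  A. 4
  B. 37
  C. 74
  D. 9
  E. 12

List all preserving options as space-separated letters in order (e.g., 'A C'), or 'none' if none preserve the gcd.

Answer: C

Derivation:
Old gcd = 2; gcd of others (without N[2]) = 4
New gcd for candidate v: gcd(4, v). Preserves old gcd iff gcd(4, v) = 2.
  Option A: v=4, gcd(4,4)=4 -> changes
  Option B: v=37, gcd(4,37)=1 -> changes
  Option C: v=74, gcd(4,74)=2 -> preserves
  Option D: v=9, gcd(4,9)=1 -> changes
  Option E: v=12, gcd(4,12)=4 -> changes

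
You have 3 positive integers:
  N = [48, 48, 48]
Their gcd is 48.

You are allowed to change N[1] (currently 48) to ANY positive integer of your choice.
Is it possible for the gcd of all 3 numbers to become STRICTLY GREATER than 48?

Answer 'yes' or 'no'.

Current gcd = 48
gcd of all OTHER numbers (without N[1]=48): gcd([48, 48]) = 48
The new gcd after any change is gcd(48, new_value).
This can be at most 48.
Since 48 = old gcd 48, the gcd can only stay the same or decrease.

Answer: no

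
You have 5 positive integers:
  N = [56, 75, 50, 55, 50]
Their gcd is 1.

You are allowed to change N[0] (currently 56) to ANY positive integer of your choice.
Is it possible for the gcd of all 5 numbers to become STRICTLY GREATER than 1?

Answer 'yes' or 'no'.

Current gcd = 1
gcd of all OTHER numbers (without N[0]=56): gcd([75, 50, 55, 50]) = 5
The new gcd after any change is gcd(5, new_value).
This can be at most 5.
Since 5 > old gcd 1, the gcd CAN increase (e.g., set N[0] = 5).

Answer: yes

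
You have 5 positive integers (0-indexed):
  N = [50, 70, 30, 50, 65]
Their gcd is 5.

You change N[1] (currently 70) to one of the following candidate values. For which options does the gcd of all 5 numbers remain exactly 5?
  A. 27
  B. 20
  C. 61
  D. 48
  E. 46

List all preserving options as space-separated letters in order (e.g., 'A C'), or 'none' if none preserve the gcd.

Answer: B

Derivation:
Old gcd = 5; gcd of others (without N[1]) = 5
New gcd for candidate v: gcd(5, v). Preserves old gcd iff gcd(5, v) = 5.
  Option A: v=27, gcd(5,27)=1 -> changes
  Option B: v=20, gcd(5,20)=5 -> preserves
  Option C: v=61, gcd(5,61)=1 -> changes
  Option D: v=48, gcd(5,48)=1 -> changes
  Option E: v=46, gcd(5,46)=1 -> changes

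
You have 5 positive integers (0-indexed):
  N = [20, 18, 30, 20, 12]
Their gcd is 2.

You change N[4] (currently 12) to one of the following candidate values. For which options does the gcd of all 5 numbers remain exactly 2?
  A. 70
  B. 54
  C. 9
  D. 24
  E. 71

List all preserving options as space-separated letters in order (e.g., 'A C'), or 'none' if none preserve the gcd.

Answer: A B D

Derivation:
Old gcd = 2; gcd of others (without N[4]) = 2
New gcd for candidate v: gcd(2, v). Preserves old gcd iff gcd(2, v) = 2.
  Option A: v=70, gcd(2,70)=2 -> preserves
  Option B: v=54, gcd(2,54)=2 -> preserves
  Option C: v=9, gcd(2,9)=1 -> changes
  Option D: v=24, gcd(2,24)=2 -> preserves
  Option E: v=71, gcd(2,71)=1 -> changes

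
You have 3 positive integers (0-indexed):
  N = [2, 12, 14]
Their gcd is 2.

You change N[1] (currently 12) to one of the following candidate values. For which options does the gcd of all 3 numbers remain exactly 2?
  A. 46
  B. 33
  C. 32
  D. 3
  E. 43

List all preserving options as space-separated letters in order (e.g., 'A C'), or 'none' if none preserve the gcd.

Old gcd = 2; gcd of others (without N[1]) = 2
New gcd for candidate v: gcd(2, v). Preserves old gcd iff gcd(2, v) = 2.
  Option A: v=46, gcd(2,46)=2 -> preserves
  Option B: v=33, gcd(2,33)=1 -> changes
  Option C: v=32, gcd(2,32)=2 -> preserves
  Option D: v=3, gcd(2,3)=1 -> changes
  Option E: v=43, gcd(2,43)=1 -> changes

Answer: A C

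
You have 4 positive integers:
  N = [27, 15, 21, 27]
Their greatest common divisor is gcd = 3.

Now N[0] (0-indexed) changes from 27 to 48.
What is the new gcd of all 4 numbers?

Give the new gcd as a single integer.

Numbers: [27, 15, 21, 27], gcd = 3
Change: index 0, 27 -> 48
gcd of the OTHER numbers (without index 0): gcd([15, 21, 27]) = 3
New gcd = gcd(g_others, new_val) = gcd(3, 48) = 3

Answer: 3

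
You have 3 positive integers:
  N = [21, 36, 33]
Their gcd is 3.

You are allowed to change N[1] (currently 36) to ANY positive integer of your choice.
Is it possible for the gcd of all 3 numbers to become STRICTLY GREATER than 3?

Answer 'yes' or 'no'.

Current gcd = 3
gcd of all OTHER numbers (without N[1]=36): gcd([21, 33]) = 3
The new gcd after any change is gcd(3, new_value).
This can be at most 3.
Since 3 = old gcd 3, the gcd can only stay the same or decrease.

Answer: no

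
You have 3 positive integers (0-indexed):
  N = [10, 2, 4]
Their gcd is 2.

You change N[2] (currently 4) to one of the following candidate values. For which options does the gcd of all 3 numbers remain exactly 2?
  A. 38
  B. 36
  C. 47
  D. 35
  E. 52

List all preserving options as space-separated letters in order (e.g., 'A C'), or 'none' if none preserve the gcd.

Old gcd = 2; gcd of others (without N[2]) = 2
New gcd for candidate v: gcd(2, v). Preserves old gcd iff gcd(2, v) = 2.
  Option A: v=38, gcd(2,38)=2 -> preserves
  Option B: v=36, gcd(2,36)=2 -> preserves
  Option C: v=47, gcd(2,47)=1 -> changes
  Option D: v=35, gcd(2,35)=1 -> changes
  Option E: v=52, gcd(2,52)=2 -> preserves

Answer: A B E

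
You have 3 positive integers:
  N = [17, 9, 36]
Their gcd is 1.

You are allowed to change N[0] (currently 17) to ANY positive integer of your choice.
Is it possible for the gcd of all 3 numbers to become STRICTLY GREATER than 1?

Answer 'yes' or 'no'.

Current gcd = 1
gcd of all OTHER numbers (without N[0]=17): gcd([9, 36]) = 9
The new gcd after any change is gcd(9, new_value).
This can be at most 9.
Since 9 > old gcd 1, the gcd CAN increase (e.g., set N[0] = 9).

Answer: yes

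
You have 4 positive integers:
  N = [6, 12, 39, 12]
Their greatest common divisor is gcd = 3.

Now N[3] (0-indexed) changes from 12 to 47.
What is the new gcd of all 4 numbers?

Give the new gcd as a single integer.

Numbers: [6, 12, 39, 12], gcd = 3
Change: index 3, 12 -> 47
gcd of the OTHER numbers (without index 3): gcd([6, 12, 39]) = 3
New gcd = gcd(g_others, new_val) = gcd(3, 47) = 1

Answer: 1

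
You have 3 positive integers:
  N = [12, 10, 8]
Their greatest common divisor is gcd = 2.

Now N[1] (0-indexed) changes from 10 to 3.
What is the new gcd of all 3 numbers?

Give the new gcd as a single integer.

Answer: 1

Derivation:
Numbers: [12, 10, 8], gcd = 2
Change: index 1, 10 -> 3
gcd of the OTHER numbers (without index 1): gcd([12, 8]) = 4
New gcd = gcd(g_others, new_val) = gcd(4, 3) = 1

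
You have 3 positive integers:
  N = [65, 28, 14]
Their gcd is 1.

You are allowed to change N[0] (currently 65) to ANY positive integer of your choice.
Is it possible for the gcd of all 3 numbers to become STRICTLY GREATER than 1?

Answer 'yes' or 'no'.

Current gcd = 1
gcd of all OTHER numbers (without N[0]=65): gcd([28, 14]) = 14
The new gcd after any change is gcd(14, new_value).
This can be at most 14.
Since 14 > old gcd 1, the gcd CAN increase (e.g., set N[0] = 14).

Answer: yes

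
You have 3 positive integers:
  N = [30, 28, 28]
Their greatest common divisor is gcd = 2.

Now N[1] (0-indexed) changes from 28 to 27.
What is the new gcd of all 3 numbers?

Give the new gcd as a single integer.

Answer: 1

Derivation:
Numbers: [30, 28, 28], gcd = 2
Change: index 1, 28 -> 27
gcd of the OTHER numbers (without index 1): gcd([30, 28]) = 2
New gcd = gcd(g_others, new_val) = gcd(2, 27) = 1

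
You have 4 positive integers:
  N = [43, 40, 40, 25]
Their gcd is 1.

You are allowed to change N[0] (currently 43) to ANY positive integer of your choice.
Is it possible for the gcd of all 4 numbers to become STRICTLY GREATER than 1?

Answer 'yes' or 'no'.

Answer: yes

Derivation:
Current gcd = 1
gcd of all OTHER numbers (without N[0]=43): gcd([40, 40, 25]) = 5
The new gcd after any change is gcd(5, new_value).
This can be at most 5.
Since 5 > old gcd 1, the gcd CAN increase (e.g., set N[0] = 5).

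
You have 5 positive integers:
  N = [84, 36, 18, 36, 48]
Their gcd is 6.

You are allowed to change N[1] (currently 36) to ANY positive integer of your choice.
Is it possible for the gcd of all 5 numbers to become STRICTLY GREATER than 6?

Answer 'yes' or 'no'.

Current gcd = 6
gcd of all OTHER numbers (without N[1]=36): gcd([84, 18, 36, 48]) = 6
The new gcd after any change is gcd(6, new_value).
This can be at most 6.
Since 6 = old gcd 6, the gcd can only stay the same or decrease.

Answer: no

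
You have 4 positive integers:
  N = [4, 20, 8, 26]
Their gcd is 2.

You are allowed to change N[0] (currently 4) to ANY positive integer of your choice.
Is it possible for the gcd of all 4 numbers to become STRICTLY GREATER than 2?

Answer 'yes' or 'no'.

Current gcd = 2
gcd of all OTHER numbers (without N[0]=4): gcd([20, 8, 26]) = 2
The new gcd after any change is gcd(2, new_value).
This can be at most 2.
Since 2 = old gcd 2, the gcd can only stay the same or decrease.

Answer: no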